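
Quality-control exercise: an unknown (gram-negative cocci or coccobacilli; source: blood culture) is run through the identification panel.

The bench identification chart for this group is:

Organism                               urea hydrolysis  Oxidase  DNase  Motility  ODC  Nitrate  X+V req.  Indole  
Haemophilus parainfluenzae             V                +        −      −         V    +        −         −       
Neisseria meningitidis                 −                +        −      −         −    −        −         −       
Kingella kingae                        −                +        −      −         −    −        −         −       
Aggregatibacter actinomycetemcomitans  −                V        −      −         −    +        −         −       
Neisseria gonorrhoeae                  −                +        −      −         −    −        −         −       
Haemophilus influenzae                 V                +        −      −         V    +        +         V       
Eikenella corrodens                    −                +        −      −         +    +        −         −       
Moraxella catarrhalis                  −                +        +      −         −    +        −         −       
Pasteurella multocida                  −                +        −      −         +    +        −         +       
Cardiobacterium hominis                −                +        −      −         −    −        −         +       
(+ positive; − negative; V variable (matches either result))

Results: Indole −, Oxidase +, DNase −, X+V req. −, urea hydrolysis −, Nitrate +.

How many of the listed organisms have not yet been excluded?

Indole −: excludes Pasteurella multocida, Cardiobacterium hominis — 8 left.
urea hydrolysis −: all 8 remaining candidates are consistent.
Oxidase +: all 8 remaining candidates are consistent.
X+V req. −: excludes Haemophilus influenzae — 7 left.
Nitrate +: excludes Neisseria meningitidis, Kingella kingae, Neisseria gonorrhoeae — 4 left.
DNase −: excludes Moraxella catarrhalis — 3 left.
Still consistent: Aggregatibacter actinomycetemcomitans, Eikenella corrodens, Haemophilus parainfluenzae.

3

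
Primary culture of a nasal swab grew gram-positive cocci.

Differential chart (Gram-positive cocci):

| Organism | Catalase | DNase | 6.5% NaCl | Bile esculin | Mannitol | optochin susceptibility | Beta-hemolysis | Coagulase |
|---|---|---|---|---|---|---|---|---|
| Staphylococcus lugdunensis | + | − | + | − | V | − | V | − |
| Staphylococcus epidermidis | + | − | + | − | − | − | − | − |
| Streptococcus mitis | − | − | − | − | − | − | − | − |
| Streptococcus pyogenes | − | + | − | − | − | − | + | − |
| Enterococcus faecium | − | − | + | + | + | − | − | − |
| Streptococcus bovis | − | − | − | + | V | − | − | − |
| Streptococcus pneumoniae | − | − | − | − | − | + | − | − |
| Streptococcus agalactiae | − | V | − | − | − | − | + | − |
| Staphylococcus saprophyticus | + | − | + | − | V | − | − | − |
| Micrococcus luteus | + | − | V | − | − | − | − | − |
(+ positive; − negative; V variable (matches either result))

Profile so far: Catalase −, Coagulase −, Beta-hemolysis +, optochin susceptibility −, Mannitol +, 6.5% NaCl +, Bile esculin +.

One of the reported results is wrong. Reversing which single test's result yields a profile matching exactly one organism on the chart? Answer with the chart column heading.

As reported, no row in the chart matches all 7 reactions.
Reversing Coagulase → still no organism matches.
Reversing optochin susceptibility → still no organism matches.
Reversing Beta-hemolysis (to −) → unique match: Enterococcus faecium.
Reversing 6.5% NaCl → still no organism matches.
Reversing Mannitol → still no organism matches.
Reversing Bile esculin → still no organism matches.
Reversing Catalase → still no organism matches.

Beta-hemolysis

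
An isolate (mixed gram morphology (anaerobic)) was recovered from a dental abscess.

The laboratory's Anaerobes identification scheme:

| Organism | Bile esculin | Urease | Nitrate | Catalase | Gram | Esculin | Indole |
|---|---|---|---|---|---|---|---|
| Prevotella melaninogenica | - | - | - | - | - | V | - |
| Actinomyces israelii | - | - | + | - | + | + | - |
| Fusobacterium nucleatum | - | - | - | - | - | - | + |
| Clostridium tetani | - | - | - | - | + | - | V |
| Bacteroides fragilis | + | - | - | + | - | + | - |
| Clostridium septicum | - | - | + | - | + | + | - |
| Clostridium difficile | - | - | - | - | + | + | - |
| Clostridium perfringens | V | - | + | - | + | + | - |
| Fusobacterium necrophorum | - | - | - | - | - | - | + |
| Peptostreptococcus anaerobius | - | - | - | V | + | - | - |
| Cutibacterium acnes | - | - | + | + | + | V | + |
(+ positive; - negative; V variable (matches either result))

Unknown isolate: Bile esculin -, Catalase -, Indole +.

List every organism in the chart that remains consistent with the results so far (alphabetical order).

Clostridium tetani, Fusobacterium necrophorum, Fusobacterium nucleatum

Indole +: excludes 7 organisms — 4 left.
Bile esculin -: all 4 remaining candidates are consistent.
Catalase -: excludes Cutibacterium acnes — 3 left.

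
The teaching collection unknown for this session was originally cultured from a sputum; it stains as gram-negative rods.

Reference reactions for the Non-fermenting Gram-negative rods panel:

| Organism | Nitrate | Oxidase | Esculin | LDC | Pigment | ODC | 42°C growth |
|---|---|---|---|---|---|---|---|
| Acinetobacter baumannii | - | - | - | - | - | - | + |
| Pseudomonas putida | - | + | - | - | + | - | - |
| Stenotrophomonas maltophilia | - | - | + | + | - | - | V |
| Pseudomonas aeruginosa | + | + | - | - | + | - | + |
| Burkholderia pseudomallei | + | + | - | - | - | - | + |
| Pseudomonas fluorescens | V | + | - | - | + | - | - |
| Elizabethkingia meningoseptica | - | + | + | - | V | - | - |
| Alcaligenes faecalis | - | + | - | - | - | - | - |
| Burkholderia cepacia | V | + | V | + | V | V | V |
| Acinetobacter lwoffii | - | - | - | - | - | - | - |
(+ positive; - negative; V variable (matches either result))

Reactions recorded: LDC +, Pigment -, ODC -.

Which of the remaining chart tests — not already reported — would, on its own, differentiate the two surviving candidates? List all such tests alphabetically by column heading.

Oxidase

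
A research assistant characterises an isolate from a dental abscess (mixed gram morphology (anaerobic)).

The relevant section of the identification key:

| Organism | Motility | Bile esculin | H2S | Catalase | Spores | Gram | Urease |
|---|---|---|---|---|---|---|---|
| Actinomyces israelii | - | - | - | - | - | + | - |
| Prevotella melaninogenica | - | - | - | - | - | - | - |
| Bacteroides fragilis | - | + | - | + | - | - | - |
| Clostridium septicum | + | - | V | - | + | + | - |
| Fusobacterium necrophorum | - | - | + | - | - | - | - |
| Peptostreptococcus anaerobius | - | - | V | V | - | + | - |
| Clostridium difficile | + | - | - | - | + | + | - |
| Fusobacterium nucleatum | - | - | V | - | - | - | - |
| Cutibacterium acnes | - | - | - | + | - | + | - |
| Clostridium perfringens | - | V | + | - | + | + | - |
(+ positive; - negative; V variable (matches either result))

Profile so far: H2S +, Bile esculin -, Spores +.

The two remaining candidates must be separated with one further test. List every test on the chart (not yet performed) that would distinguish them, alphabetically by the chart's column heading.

H2S +: excludes 5 organisms — 5 left.
Bile esculin -: all 5 remaining candidates are consistent.
Spores +: excludes Fusobacterium necrophorum, Peptostreptococcus anaerobius, Fusobacterium nucleatum — 2 left.
Two candidates remain: Clostridium perfringens and Clostridium septicum.
  Motility: Clostridium perfringens -, Clostridium septicum + — discriminates.
  Catalase: - vs - — same for both, does not separate.
  Gram: + vs + — same for both, does not separate.
  Urease: - vs - — same for both, does not separate.

Motility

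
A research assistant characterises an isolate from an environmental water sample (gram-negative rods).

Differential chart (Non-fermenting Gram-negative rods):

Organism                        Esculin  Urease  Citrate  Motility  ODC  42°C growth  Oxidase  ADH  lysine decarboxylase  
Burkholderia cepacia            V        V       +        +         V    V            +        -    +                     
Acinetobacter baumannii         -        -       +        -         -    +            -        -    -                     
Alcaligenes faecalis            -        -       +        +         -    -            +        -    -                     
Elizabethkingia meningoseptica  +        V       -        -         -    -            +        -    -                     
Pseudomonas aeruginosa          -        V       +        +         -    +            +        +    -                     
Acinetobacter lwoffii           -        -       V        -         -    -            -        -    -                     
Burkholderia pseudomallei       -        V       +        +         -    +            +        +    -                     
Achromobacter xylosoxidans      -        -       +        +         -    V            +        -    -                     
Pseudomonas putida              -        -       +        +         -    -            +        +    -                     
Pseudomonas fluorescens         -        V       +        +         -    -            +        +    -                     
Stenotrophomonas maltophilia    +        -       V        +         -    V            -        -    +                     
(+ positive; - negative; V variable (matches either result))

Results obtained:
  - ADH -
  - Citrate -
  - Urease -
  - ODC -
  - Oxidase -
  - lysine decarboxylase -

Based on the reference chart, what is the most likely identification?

Urease -: all 11 remaining candidates are consistent.
ADH -: excludes Pseudomonas aeruginosa, Burkholderia pseudomallei, Pseudomonas putida, Pseudomonas fluorescens — 7 left.
Oxidase -: excludes Burkholderia cepacia, Alcaligenes faecalis, Elizabethkingia meningoseptica, Achromobacter xylosoxidans — 3 left.
ODC -: all 3 remaining candidates are consistent.
Citrate -: excludes Acinetobacter baumannii — 2 left.
lysine decarboxylase -: excludes Stenotrophomonas maltophilia — 1 left.

Acinetobacter lwoffii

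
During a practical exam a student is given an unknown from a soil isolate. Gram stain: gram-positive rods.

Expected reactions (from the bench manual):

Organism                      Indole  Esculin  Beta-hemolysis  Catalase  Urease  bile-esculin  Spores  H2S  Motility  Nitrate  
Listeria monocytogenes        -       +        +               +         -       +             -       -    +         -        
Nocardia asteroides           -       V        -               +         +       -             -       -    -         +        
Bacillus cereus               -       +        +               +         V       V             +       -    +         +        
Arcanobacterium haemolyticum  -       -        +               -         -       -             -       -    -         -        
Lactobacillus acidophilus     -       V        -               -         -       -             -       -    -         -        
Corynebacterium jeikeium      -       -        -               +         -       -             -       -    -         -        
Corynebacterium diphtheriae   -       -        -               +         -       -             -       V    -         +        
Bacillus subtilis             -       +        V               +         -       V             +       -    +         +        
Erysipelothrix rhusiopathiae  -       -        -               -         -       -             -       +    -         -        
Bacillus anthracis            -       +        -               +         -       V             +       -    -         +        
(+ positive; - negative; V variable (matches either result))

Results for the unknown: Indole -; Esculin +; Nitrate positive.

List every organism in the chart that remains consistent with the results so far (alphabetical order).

Bacillus anthracis, Bacillus cereus, Bacillus subtilis, Nocardia asteroides

Nitrate +: excludes 5 organisms — 5 left.
Indole -: all 5 remaining candidates are consistent.
Esculin +: excludes Corynebacterium diphtheriae — 4 left.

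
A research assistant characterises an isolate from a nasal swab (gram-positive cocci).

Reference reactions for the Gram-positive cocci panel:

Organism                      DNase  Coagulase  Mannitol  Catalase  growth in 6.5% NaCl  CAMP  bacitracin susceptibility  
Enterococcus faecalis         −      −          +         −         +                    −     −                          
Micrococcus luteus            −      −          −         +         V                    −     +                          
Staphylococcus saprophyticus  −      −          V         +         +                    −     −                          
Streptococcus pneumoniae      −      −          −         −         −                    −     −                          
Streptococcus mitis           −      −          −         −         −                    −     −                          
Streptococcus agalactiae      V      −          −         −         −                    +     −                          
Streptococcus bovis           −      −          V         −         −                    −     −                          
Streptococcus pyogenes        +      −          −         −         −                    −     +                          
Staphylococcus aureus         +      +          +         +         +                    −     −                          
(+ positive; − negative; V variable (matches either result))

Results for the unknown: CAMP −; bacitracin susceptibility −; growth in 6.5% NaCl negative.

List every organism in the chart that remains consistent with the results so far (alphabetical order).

Streptococcus bovis, Streptococcus mitis, Streptococcus pneumoniae

bacitracin susceptibility −: excludes Micrococcus luteus, Streptococcus pyogenes — 7 left.
CAMP −: excludes Streptococcus agalactiae — 6 left.
growth in 6.5% NaCl −: excludes Enterococcus faecalis, Staphylococcus saprophyticus, Staphylococcus aureus — 3 left.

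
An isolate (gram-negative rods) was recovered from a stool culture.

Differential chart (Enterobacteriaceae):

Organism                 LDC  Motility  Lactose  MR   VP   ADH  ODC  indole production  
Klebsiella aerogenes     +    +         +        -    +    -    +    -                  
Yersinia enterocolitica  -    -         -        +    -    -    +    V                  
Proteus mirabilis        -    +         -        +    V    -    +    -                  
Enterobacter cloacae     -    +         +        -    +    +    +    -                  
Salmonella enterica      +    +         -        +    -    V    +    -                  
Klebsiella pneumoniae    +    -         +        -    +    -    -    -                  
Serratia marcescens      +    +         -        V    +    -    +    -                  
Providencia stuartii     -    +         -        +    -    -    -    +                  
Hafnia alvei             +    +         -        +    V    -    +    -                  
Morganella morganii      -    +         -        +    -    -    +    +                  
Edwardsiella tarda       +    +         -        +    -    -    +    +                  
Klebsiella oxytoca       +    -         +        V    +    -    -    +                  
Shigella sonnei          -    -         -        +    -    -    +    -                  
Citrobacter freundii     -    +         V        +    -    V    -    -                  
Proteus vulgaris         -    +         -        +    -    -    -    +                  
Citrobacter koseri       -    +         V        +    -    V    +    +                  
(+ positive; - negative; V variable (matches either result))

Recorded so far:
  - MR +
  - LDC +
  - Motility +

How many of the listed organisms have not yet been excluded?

4

MR +: excludes Klebsiella aerogenes, Enterobacter cloacae, Klebsiella pneumoniae — 13 left.
LDC +: excludes 8 organisms — 5 left.
Motility +: excludes Klebsiella oxytoca — 4 left.
Still consistent: Edwardsiella tarda, Hafnia alvei, Salmonella enterica, Serratia marcescens.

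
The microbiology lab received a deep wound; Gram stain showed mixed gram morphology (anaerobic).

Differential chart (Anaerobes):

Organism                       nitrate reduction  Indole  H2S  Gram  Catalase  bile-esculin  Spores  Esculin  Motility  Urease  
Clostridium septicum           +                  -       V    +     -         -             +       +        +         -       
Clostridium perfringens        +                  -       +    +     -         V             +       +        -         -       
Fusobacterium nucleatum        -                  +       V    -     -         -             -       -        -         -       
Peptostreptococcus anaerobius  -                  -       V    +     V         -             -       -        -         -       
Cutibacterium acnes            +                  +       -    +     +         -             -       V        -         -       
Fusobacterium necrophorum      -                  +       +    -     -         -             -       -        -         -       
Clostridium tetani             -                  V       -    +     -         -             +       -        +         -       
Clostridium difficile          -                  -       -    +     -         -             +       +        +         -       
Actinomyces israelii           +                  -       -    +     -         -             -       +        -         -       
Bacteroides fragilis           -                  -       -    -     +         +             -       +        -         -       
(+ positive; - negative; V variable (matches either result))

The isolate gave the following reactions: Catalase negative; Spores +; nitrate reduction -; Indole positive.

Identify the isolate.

Spores +: excludes 6 organisms — 4 left.
Indole +: excludes Clostridium septicum, Clostridium perfringens, Clostridium difficile — 1 left.
nitrate reduction -: the one remaining candidate is consistent.
Catalase -: the one remaining candidate is consistent.

Clostridium tetani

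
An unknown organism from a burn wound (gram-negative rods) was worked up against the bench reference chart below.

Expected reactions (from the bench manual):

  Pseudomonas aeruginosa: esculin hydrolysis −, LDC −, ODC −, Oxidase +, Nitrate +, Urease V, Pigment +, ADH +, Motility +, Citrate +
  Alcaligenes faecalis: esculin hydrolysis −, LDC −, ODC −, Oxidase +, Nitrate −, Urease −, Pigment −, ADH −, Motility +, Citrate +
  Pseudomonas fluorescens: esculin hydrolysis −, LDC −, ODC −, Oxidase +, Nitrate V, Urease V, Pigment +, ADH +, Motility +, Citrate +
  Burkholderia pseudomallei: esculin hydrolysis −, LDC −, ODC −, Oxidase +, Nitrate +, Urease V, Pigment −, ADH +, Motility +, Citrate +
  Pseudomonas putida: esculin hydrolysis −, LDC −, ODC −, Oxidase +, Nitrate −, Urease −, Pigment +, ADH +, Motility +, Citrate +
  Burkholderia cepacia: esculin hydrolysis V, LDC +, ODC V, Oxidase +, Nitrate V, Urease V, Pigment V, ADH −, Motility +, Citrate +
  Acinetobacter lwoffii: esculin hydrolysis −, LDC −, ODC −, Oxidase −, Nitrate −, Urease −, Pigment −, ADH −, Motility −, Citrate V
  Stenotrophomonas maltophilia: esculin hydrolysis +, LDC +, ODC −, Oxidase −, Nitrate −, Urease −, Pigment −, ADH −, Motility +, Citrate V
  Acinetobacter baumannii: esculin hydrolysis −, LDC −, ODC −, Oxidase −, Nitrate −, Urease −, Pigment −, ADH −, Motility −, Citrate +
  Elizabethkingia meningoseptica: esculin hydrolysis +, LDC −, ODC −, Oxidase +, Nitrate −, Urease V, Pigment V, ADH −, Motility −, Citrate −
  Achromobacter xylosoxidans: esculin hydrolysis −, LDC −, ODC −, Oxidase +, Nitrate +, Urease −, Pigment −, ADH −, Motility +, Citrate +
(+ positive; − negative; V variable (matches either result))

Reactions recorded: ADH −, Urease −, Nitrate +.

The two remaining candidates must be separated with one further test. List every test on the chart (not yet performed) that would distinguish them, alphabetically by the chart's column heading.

LDC

Nitrate +: excludes 6 organisms — 5 left.
Urease −: all 5 remaining candidates are consistent.
ADH −: excludes Pseudomonas aeruginosa, Pseudomonas fluorescens, Burkholderia pseudomallei — 2 left.
Two candidates remain: Achromobacter xylosoxidans and Burkholderia cepacia.
  esculin hydrolysis: − vs V — variable for at least one, does not separate.
  LDC: Achromobacter xylosoxidans −, Burkholderia cepacia + — discriminates.
  ODC: − vs V — variable for at least one, does not separate.
  Oxidase: + vs + — same for both, does not separate.
  Pigment: − vs V — variable for at least one, does not separate.
  Motility: + vs + — same for both, does not separate.
  Citrate: + vs + — same for both, does not separate.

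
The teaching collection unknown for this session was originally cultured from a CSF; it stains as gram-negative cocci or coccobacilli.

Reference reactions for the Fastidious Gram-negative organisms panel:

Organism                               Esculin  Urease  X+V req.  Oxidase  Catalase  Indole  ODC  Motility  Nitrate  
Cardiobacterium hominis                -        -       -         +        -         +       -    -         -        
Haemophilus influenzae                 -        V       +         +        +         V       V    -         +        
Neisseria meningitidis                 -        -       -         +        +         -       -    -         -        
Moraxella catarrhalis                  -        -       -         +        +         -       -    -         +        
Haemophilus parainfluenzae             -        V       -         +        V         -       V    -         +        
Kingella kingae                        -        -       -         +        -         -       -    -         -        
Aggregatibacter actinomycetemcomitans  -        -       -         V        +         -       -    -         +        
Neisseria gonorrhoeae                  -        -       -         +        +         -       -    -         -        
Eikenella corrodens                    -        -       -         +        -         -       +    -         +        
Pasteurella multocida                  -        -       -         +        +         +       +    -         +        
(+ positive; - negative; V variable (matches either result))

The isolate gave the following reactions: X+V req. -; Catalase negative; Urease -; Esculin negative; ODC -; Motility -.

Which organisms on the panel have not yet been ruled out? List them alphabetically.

ODC -: excludes Eikenella corrodens, Pasteurella multocida — 8 left.
Motility -: all 8 remaining candidates are consistent.
Urease -: all 8 remaining candidates are consistent.
Esculin -: all 8 remaining candidates are consistent.
X+V req. -: excludes Haemophilus influenzae — 7 left.
Catalase -: excludes Neisseria meningitidis, Moraxella catarrhalis, Aggregatibacter actinomycetemcomitans, Neisseria gonorrhoeae — 3 left.

Cardiobacterium hominis, Haemophilus parainfluenzae, Kingella kingae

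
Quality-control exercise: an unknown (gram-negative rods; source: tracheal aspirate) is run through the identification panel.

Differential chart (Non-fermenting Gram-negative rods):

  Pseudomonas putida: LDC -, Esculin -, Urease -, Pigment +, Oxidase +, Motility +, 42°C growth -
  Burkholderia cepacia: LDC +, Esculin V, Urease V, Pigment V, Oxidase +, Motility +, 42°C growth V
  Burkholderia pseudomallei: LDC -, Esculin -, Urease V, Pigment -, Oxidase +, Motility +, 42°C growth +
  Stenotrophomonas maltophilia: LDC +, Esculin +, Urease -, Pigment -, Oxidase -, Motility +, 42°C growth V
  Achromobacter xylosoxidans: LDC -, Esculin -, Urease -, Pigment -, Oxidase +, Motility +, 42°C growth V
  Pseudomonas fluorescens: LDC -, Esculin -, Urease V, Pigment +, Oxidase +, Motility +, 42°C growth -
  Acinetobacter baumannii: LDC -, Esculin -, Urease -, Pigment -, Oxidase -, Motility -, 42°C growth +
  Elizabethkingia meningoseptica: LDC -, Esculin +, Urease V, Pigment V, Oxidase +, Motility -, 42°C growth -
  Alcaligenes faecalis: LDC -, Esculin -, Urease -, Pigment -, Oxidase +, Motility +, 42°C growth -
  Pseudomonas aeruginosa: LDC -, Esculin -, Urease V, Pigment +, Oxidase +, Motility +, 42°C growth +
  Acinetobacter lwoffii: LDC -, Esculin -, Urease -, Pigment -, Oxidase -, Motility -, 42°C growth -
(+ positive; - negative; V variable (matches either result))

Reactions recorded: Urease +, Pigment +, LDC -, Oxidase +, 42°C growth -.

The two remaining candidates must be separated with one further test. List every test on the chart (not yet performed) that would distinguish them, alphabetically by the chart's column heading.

Oxidase +: excludes Stenotrophomonas maltophilia, Acinetobacter baumannii, Acinetobacter lwoffii — 8 left.
42°C growth -: excludes Burkholderia pseudomallei, Pseudomonas aeruginosa — 6 left.
Pigment +: excludes Achromobacter xylosoxidans, Alcaligenes faecalis — 4 left.
LDC -: excludes Burkholderia cepacia — 3 left.
Urease +: excludes Pseudomonas putida — 2 left.
Two candidates remain: Elizabethkingia meningoseptica and Pseudomonas fluorescens.
  Esculin: Elizabethkingia meningoseptica +, Pseudomonas fluorescens - — discriminates.
  Motility: Elizabethkingia meningoseptica -, Pseudomonas fluorescens + — discriminates.

Esculin, Motility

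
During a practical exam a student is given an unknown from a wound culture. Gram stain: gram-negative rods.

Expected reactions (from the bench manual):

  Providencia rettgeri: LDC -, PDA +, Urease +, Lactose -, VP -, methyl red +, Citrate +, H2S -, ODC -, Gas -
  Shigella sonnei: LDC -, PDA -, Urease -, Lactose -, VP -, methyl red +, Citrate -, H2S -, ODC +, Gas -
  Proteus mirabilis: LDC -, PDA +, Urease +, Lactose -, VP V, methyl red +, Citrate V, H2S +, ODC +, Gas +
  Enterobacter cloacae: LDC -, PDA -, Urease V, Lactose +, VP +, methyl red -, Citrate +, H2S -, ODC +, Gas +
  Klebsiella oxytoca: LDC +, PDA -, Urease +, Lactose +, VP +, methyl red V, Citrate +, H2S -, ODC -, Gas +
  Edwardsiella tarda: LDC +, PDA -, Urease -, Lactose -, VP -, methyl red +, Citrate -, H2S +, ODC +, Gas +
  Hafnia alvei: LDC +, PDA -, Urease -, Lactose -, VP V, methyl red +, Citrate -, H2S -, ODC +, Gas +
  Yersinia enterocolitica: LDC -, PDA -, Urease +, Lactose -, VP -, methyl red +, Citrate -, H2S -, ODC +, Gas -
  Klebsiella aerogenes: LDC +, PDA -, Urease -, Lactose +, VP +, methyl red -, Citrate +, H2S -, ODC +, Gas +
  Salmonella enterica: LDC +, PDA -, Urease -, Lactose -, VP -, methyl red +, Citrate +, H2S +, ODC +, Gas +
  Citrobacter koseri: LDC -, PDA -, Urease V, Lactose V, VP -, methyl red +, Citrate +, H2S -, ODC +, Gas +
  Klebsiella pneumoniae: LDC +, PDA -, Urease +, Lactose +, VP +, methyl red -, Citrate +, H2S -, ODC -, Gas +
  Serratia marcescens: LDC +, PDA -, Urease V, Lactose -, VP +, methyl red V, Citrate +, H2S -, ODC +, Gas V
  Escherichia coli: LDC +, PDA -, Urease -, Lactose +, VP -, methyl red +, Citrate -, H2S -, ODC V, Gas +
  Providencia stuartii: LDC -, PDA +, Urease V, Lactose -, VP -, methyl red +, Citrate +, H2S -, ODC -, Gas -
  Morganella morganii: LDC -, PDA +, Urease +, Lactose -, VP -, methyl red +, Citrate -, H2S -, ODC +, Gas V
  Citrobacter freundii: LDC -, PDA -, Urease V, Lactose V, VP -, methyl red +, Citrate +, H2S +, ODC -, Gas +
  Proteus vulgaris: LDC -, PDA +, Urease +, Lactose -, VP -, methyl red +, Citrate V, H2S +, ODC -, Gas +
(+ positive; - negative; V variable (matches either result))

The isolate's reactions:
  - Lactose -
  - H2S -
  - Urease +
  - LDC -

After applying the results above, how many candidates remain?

H2S -: excludes 5 organisms — 13 left.
Lactose -: excludes 5 organisms — 8 left.
LDC -: excludes Hafnia alvei, Serratia marcescens — 6 left.
Urease +: excludes Shigella sonnei — 5 left.
Still consistent: Citrobacter koseri, Morganella morganii, Providencia rettgeri, Providencia stuartii, Yersinia enterocolitica.

5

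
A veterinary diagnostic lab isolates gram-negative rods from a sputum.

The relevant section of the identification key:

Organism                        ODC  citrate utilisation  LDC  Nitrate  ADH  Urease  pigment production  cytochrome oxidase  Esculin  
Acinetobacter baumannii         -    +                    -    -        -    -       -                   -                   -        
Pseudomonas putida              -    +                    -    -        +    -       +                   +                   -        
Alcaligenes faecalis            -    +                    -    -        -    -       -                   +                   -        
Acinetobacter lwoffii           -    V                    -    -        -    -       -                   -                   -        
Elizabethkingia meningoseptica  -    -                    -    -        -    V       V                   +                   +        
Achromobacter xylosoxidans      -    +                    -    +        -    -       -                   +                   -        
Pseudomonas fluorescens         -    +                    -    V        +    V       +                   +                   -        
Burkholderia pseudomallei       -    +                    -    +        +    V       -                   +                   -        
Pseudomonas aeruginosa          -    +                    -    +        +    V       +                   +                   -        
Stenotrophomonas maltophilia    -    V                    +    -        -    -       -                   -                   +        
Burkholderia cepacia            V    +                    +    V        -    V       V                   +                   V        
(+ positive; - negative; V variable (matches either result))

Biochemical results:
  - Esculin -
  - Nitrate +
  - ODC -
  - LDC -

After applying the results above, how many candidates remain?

4

Esculin -: excludes Elizabethkingia meningoseptica, Stenotrophomonas maltophilia — 9 left.
LDC -: excludes Burkholderia cepacia — 8 left.
ODC -: all 8 remaining candidates are consistent.
Nitrate +: excludes Acinetobacter baumannii, Pseudomonas putida, Alcaligenes faecalis, Acinetobacter lwoffii — 4 left.
Still consistent: Achromobacter xylosoxidans, Burkholderia pseudomallei, Pseudomonas aeruginosa, Pseudomonas fluorescens.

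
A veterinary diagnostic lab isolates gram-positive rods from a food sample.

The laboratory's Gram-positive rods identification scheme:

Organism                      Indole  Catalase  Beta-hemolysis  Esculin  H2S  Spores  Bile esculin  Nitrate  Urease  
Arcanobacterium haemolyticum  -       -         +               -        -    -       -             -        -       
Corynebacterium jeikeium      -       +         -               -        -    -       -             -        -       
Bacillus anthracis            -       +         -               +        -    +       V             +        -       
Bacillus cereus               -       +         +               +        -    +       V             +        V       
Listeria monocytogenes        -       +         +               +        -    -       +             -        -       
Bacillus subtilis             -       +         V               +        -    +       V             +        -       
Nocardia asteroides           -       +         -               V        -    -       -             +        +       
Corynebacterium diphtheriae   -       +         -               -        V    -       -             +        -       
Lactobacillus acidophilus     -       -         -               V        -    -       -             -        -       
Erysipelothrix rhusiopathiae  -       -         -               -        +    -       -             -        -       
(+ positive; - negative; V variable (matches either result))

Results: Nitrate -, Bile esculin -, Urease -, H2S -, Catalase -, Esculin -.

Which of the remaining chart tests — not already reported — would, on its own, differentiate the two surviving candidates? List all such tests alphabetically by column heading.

Beta-hemolysis

Bile esculin -: excludes Listeria monocytogenes — 9 left.
Nitrate -: excludes 5 organisms — 4 left.
Urease -: all 4 remaining candidates are consistent.
Catalase -: excludes Corynebacterium jeikeium — 3 left.
Esculin -: all 3 remaining candidates are consistent.
H2S -: excludes Erysipelothrix rhusiopathiae — 2 left.
Two candidates remain: Arcanobacterium haemolyticum and Lactobacillus acidophilus.
  Indole: - vs - — same for both, does not separate.
  Beta-hemolysis: Arcanobacterium haemolyticum +, Lactobacillus acidophilus - — discriminates.
  Spores: - vs - — same for both, does not separate.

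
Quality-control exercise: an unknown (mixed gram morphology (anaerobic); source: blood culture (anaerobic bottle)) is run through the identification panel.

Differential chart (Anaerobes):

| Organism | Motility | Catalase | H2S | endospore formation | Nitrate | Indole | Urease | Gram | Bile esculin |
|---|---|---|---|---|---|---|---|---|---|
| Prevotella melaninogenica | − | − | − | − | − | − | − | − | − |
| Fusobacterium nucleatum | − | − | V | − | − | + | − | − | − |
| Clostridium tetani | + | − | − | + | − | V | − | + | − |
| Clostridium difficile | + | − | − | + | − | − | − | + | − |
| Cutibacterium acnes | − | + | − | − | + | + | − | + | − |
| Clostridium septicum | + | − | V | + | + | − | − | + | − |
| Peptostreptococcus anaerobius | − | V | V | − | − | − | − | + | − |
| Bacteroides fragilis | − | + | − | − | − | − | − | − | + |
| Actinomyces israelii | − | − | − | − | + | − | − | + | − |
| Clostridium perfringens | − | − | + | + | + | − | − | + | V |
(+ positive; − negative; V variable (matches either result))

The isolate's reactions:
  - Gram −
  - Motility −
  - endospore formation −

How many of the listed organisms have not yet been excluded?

3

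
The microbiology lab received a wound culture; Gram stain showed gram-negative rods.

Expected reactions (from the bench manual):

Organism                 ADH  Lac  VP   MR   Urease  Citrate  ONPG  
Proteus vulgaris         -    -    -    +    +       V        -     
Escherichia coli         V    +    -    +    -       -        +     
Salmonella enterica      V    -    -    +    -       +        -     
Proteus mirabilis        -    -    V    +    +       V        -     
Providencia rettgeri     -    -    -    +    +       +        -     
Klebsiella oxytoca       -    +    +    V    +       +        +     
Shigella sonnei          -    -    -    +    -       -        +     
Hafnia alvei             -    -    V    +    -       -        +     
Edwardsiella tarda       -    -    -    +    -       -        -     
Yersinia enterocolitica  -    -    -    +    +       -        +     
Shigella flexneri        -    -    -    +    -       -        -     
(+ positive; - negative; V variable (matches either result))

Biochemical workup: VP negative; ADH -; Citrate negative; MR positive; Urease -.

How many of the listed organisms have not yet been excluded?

5

VP -: excludes Klebsiella oxytoca — 10 left.
MR +: all 10 remaining candidates are consistent.
Urease -: excludes Proteus vulgaris, Proteus mirabilis, Providencia rettgeri, Yersinia enterocolitica — 6 left.
ADH -: all 6 remaining candidates are consistent.
Citrate -: excludes Salmonella enterica — 5 left.
Still consistent: Edwardsiella tarda, Escherichia coli, Hafnia alvei, Shigella flexneri, Shigella sonnei.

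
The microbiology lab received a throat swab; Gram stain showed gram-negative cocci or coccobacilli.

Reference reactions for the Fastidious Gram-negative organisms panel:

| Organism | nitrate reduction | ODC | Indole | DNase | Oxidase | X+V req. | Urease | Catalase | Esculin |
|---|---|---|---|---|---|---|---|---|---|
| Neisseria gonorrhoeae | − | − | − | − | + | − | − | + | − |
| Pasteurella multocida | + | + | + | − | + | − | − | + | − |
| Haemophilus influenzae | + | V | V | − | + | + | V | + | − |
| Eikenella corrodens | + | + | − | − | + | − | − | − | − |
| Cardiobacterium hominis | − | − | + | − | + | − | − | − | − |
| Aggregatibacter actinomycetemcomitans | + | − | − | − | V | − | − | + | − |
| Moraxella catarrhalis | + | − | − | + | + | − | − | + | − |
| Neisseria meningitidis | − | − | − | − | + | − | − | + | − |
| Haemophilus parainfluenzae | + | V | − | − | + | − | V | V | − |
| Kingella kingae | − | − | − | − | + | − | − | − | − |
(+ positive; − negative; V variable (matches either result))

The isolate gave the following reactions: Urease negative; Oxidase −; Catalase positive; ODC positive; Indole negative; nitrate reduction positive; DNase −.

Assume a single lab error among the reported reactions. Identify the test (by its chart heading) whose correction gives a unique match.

As reported, no row in the chart matches all 7 reactions.
Reversing Oxidase → 2 organisms match (not unique).
Reversing ODC (to −) → unique match: Aggregatibacter actinomycetemcomitans.
Reversing Urease → still no organism matches.
Reversing nitrate reduction → still no organism matches.
Reversing Catalase → still no organism matches.
Reversing DNase → still no organism matches.
Reversing Indole → still no organism matches.

ODC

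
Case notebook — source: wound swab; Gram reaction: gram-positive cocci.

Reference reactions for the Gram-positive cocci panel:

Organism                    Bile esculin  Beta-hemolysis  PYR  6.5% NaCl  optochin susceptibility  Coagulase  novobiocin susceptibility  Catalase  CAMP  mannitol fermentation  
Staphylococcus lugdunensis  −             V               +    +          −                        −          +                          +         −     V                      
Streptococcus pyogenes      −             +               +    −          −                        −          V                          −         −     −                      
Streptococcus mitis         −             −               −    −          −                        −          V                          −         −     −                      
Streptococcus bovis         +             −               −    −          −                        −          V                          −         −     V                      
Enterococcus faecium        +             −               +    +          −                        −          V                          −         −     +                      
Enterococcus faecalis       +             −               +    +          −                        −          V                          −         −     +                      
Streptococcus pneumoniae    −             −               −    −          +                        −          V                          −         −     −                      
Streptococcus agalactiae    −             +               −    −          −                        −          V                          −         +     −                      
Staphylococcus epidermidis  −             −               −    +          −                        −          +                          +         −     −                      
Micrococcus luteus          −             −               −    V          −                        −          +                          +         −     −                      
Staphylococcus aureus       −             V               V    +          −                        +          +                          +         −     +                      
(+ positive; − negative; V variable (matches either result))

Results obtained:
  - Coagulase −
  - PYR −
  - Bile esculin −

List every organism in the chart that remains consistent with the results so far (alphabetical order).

Micrococcus luteus, Staphylococcus epidermidis, Streptococcus agalactiae, Streptococcus mitis, Streptococcus pneumoniae

PYR −: excludes Staphylococcus lugdunensis, Streptococcus pyogenes, Enterococcus faecium, Enterococcus faecalis — 7 left.
Coagulase −: excludes Staphylococcus aureus — 6 left.
Bile esculin −: excludes Streptococcus bovis — 5 left.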